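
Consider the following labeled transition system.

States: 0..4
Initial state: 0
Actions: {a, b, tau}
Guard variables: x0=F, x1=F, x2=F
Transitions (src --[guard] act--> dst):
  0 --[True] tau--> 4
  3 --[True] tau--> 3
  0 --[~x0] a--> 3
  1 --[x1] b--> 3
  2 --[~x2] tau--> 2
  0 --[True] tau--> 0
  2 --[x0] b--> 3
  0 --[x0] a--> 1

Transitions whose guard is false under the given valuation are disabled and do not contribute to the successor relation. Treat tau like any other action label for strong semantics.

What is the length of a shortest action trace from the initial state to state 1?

Breadth-first toward 1:
  L0 = {0}
  L1 = {3,4}
1 never appears.

Answer: UNREACHABLE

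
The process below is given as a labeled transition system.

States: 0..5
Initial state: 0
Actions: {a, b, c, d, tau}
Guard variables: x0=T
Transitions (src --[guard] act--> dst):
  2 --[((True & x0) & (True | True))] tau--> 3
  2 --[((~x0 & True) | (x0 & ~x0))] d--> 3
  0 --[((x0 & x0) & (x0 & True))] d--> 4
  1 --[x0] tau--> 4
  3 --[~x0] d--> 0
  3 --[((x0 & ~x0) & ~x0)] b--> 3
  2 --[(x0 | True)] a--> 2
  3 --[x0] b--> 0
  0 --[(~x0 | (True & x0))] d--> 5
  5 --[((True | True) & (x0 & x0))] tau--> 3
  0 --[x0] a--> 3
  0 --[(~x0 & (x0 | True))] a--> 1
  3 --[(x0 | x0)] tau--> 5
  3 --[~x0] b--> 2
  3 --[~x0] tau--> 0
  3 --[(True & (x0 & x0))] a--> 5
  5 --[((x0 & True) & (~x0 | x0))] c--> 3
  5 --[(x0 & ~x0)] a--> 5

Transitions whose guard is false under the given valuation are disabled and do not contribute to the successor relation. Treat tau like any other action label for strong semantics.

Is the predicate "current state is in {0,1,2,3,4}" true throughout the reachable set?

Safe = {0,1,2,3,4}
R = {0,3,4,5}
  0: ✓
  3: ✓
  4: ✓
  5: outside
counterexample path to 5: d

Answer: INVARIANT VIOLATED at state 5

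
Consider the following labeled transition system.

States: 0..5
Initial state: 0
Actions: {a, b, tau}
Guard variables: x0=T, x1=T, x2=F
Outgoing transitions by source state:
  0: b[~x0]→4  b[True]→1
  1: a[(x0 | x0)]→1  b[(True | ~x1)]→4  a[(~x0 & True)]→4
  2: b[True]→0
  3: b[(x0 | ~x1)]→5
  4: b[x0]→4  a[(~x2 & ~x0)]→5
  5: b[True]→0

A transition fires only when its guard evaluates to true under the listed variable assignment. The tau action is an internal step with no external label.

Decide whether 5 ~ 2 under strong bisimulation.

Compute ~ classes (split until stable):
  π0 = {{0,1,2,3,4,5}}
  π1 = {{0,2,3,4,5},{1}}
  π2 = {{0},{1},{2,3,4,5}}
  π3 = {{0},{1},{2,5},{3,4}}
  π4 = {{0},{1},{2,5},{3},{4}}
Fixed point at round 5; 5 class(es).
class of 5: {2,5}; class of 2: {2,5}

Answer: BISIMILAR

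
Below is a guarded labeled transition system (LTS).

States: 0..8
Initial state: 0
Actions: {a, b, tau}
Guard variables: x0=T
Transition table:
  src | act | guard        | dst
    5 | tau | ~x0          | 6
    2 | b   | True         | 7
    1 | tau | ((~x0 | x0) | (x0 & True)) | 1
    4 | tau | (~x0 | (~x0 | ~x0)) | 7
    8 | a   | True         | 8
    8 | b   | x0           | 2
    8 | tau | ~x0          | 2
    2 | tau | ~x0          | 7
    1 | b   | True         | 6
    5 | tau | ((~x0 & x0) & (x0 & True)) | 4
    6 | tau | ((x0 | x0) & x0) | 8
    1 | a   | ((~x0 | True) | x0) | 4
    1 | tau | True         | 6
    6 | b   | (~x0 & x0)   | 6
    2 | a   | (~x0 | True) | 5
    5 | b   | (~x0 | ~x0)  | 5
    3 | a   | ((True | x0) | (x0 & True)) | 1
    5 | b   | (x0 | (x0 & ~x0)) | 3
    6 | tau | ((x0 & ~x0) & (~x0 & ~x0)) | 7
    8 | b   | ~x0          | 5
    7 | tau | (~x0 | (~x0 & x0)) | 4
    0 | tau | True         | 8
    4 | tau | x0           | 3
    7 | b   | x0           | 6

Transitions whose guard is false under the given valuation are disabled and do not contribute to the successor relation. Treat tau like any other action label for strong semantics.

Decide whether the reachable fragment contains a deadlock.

Reach set: {0,1,2,3,4,5,6,7,8}
  0: tau→8  [1 exit(s)]
  1: a→4  b→6  tau→1  tau→6  [4 exit(s)]
  2: a→5  b→7  [2 exit(s)]
  3: a→1  [1 exit(s)]
  4: tau→3  [1 exit(s)]
  5: b→3  [1 exit(s)]
  6: tau→8  [1 exit(s)]
  7: b→6  [1 exit(s)]
  8: a→8  b→2  [2 exit(s)]

Answer: DEADLOCK-FREE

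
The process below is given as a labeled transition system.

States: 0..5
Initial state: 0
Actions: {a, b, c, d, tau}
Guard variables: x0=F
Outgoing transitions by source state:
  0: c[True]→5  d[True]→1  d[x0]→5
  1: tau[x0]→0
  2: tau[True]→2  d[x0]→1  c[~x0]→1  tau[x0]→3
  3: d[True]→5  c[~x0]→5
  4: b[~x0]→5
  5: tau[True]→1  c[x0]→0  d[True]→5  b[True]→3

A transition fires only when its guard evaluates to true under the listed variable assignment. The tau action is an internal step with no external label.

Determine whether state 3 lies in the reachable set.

Answer: REACHABLE

Trace:
10 transition(s) survive guard evaluation.
Layer 0: {0}
Layer 1: {1,5}  now seen {0,1,5}
Layer 2: {3}  now seen {0,1,3,5}
Reachable = {0,1,3,5}
trace reaching 3: c·b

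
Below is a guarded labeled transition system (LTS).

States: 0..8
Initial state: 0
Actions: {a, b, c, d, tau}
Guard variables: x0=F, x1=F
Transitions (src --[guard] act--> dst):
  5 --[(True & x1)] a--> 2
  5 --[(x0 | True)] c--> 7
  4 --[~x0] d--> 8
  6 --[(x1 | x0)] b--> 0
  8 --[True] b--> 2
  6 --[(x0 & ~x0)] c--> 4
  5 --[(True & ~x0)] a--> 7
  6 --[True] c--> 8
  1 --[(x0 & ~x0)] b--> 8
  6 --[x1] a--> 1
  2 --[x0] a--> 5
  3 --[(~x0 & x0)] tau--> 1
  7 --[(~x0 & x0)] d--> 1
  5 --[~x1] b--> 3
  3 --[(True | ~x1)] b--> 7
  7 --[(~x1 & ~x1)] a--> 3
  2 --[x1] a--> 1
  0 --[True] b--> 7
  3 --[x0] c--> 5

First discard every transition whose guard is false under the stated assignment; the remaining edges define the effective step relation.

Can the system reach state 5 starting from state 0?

Answer: UNREACHABLE

Trace:
After dropping false guards: 9 live edges.
Layer 0: {0}
Layer 1: {7}  cumulative {0,7}
Layer 2: {3}  cumulative {0,3,7}
R = {0,3,7}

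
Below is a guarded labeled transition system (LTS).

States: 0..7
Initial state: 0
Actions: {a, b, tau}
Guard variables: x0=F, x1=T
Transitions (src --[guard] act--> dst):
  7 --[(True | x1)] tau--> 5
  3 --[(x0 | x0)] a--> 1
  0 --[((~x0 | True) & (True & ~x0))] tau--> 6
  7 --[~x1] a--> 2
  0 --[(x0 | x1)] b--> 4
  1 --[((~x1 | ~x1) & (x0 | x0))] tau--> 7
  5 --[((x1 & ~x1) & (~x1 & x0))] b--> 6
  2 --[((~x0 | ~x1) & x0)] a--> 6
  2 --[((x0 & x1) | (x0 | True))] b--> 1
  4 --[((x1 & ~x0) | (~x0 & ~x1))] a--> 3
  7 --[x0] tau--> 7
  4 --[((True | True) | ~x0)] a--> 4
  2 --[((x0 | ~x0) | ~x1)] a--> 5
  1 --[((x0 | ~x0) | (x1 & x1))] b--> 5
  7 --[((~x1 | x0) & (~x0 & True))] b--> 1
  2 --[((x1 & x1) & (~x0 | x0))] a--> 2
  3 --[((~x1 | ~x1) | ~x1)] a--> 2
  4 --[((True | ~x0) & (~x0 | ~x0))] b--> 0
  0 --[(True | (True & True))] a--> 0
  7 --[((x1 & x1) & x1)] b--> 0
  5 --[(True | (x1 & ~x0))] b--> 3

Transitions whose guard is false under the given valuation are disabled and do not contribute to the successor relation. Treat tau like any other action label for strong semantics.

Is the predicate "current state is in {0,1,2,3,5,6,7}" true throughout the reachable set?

Allowed set {0,1,2,3,5,6,7}
R = {0,3,4,6}
  0: safe
  3: safe
  4: VIOLATES
  6: safe
reach 4 via b — violates

Answer: INVARIANT VIOLATED at state 4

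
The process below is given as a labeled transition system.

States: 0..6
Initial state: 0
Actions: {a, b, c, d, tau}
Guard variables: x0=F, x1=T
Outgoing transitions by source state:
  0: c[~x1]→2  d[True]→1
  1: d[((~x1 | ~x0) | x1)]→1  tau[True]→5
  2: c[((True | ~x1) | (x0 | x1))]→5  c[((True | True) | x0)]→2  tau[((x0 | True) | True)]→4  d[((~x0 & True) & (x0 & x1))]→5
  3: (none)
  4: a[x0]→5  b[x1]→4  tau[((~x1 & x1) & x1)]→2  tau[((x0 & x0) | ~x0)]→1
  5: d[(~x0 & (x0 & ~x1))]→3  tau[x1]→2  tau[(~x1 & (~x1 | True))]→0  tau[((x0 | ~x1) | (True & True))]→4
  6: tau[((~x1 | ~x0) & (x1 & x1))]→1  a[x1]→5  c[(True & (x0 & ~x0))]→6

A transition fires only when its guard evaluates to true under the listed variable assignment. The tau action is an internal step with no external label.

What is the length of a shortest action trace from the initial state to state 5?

Answer: 2

Analysis:
Breadth-first toward 5:
  Layer 0: {0}
  Layer 1: {1}
  Layer 2: {5}
first hit 5 at d=2 via d·tau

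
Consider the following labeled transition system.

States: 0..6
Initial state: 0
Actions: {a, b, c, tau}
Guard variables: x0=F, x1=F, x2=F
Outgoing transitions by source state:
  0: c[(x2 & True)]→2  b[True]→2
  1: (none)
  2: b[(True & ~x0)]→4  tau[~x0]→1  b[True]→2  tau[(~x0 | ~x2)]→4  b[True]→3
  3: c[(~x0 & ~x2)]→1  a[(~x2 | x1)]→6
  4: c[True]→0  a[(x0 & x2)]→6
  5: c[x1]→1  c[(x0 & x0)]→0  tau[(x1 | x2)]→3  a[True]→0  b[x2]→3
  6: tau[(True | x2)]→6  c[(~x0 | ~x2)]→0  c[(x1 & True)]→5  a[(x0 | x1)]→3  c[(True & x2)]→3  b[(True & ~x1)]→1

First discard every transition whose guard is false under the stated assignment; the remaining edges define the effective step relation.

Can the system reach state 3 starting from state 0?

Guard filter leaves 13 enabled edge(s).
L0 = {0}
L1 = {2}  now seen {0,2}
L2 = {1,3,4}  now seen {0,1,2,3,4}
L3 = {6}  now seen {0,1,2,3,4,6}
Reach set: {0,1,2,3,4,6}
witness 3: b·b

Answer: REACHABLE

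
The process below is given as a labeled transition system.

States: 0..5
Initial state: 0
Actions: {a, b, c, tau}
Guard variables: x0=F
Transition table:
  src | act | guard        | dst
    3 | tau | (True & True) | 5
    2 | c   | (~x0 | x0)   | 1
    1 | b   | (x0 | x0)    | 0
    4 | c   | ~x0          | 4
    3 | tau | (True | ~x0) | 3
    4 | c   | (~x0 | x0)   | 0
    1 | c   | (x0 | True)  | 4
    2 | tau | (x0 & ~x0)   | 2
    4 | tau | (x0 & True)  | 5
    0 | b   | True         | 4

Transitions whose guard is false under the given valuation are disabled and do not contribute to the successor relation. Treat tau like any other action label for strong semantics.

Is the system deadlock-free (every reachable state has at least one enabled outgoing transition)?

Answer: DEADLOCK-FREE

Analysis:
Reachable = {0,4}
  0: b→4  [1 exit(s)]
  4: c→0  c→4  [2 exit(s)]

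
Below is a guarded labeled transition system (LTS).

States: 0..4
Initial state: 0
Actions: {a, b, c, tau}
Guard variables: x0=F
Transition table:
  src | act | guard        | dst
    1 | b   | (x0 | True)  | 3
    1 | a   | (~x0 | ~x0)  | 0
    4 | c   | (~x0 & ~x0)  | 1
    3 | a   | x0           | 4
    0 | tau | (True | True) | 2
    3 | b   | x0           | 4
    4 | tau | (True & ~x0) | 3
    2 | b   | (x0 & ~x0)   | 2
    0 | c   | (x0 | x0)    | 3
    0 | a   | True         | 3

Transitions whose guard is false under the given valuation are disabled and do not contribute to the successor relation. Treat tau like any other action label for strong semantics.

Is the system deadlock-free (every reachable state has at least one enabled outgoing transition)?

R = {0,2,3}
  0: a→3  tau→2  [2 exit(s)]
  2: ∅  [STUCK]
  3: ∅  [STUCK]
trace reaching 2: tau

Answer: DEADLOCK at state 2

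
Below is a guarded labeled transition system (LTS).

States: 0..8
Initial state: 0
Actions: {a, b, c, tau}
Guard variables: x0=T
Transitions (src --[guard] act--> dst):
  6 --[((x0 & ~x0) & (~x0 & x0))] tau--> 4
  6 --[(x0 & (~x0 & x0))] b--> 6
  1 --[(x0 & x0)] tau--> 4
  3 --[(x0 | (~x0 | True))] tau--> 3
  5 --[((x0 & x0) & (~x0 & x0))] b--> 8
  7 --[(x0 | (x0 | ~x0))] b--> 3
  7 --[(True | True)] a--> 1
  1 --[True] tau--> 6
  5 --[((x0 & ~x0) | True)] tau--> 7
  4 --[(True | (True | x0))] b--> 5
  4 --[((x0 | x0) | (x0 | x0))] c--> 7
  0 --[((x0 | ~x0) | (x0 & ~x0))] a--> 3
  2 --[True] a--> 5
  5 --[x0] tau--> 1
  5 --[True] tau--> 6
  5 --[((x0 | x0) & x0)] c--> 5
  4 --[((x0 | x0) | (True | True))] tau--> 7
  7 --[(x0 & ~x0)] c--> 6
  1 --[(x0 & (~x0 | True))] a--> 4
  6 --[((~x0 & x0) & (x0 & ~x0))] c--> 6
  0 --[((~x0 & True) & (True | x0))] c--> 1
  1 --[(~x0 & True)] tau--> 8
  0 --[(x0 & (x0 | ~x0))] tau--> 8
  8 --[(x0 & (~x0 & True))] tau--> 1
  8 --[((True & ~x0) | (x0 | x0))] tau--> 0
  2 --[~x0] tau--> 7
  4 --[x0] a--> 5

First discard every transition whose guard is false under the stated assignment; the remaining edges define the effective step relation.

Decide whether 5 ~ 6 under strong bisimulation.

Compute ~ classes (split until stable):
  π0 = {{0,1,2,3,4,5,6,7,8}}
  π1 = {{0,1},{2},{3,8},{4},{5},{6},{7}}
  π2 = {{0},{1},{2},{3},{4},{5},{6},{7},{8}}
9 equivalence class(es) (converged in 3)
5∈{5}, 6∈{6}

Answer: NOT BISIMILAR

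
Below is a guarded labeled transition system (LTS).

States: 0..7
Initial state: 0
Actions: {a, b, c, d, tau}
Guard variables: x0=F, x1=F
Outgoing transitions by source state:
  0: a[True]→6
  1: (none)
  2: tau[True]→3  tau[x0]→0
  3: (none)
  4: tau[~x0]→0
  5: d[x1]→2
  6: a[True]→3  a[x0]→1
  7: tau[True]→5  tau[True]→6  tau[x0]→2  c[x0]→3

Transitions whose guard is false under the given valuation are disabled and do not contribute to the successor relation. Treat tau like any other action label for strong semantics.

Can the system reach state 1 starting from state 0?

Guard filter leaves 6 enabled edge(s).
depth 0: {0}
depth 1: {6}  cumulative {0,6}
depth 2: {3}  cumulative {0,3,6}
Reach set: {0,3,6}

Answer: UNREACHABLE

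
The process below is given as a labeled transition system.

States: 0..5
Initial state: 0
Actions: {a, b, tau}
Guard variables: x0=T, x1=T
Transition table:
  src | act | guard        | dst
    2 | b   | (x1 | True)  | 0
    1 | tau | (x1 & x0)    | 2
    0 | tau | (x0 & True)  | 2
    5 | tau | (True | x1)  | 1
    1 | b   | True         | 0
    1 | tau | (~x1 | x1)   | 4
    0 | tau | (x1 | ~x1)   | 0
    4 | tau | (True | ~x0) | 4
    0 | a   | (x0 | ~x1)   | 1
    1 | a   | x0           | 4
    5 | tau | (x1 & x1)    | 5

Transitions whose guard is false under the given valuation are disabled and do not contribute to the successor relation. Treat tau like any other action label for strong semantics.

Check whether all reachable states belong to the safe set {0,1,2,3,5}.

Safe = {0,1,2,3,5}
Reachable = {0,1,2,4}
  0: ok
  1: ok
  2: ok
  4: outside
counterexample path to 4: a·tau

Answer: INVARIANT VIOLATED at state 4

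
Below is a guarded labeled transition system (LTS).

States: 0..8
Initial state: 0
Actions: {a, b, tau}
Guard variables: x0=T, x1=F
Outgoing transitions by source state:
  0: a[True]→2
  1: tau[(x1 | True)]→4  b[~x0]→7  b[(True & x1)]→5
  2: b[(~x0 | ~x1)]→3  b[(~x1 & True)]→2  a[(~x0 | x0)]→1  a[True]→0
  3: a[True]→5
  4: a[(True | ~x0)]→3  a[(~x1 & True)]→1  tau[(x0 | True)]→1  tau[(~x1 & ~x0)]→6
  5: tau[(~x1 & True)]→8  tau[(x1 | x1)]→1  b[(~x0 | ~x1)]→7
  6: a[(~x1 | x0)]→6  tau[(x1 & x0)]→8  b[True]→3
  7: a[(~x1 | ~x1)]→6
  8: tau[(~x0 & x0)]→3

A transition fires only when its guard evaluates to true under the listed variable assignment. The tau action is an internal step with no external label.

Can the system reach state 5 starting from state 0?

15 transition(s) survive guard evaluation.
L0 = {0}
L1 = {2}  now seen {0,2}
L2 = {1,3}  now seen {0,1,2,3}
L3 = {4,5}  now seen {0,1,2,3,4,5}
L4 = {7,8}  now seen {0,1,2,3,4,5,7,8}
L5 = {6}  now seen {0,1,2,3,4,5,6,7,8}
R = {0,1,2,3,4,5,6,7,8}
witness 5: a·b·a

Answer: REACHABLE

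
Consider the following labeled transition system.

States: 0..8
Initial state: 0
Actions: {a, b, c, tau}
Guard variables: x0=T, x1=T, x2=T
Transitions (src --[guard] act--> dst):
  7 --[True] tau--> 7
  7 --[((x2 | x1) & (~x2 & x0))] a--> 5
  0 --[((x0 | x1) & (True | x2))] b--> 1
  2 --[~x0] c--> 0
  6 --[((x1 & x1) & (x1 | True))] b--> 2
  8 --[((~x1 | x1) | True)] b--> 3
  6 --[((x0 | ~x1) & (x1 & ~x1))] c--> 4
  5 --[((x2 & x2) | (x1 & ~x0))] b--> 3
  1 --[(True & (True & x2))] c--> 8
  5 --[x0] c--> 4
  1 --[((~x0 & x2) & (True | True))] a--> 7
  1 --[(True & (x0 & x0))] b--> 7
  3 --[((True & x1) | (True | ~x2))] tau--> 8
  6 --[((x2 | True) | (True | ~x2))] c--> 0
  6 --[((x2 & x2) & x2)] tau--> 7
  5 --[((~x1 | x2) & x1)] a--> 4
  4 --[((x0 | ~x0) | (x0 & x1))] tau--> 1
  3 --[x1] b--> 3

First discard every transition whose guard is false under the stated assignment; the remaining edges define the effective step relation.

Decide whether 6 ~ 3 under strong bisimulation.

Refine partition for ~:
  round 0: {{0,1,2,3,4,5,6,7,8}}
  round 1: {{0,8},{1},{2},{3},{4,7},{5},{6}}
  round 2: {{0},{1},{2},{3},{4},{5},{6},{7},{8}}
Fixed point at round 3; 9 class(es).
[6]={6}  [3]={3}

Answer: NOT BISIMILAR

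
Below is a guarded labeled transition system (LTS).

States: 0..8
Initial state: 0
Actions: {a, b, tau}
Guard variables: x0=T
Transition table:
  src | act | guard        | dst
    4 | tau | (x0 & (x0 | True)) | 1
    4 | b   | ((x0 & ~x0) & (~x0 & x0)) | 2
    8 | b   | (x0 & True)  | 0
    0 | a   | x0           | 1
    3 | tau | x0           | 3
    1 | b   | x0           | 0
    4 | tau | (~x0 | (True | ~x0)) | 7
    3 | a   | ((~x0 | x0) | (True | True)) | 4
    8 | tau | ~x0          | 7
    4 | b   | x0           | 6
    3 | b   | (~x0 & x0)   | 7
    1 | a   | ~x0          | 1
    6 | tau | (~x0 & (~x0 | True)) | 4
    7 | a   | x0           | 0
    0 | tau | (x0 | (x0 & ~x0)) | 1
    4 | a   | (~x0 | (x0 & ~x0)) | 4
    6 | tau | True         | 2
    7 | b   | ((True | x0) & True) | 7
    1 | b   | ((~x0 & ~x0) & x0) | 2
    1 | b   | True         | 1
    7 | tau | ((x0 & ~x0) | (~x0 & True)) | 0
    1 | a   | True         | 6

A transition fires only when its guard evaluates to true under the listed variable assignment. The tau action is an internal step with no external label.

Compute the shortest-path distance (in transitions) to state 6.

Answer: 2

Trace:
Layered search for 6:
  Layer 0: {0}
  Layer 1: {1}
  Layer 2: {6}
6 enters at depth 2; path a·a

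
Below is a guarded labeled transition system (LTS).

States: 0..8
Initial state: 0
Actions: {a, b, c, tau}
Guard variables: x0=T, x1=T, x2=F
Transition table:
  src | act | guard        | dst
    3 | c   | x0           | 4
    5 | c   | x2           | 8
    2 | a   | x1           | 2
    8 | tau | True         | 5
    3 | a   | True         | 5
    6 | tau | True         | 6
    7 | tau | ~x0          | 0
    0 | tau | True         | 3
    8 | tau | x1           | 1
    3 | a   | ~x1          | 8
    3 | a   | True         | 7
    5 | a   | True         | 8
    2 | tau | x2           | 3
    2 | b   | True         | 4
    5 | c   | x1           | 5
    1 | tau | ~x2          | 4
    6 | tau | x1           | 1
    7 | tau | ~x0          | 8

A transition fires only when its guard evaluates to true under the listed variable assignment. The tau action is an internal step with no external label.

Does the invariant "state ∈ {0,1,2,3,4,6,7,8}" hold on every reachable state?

Answer: INVARIANT VIOLATED at state 5

Analysis:
Allowed set {0,1,2,3,4,6,7,8}
R = {0,1,3,4,5,7,8}
  0: safe
  1: safe
  3: safe
  4: safe
  5: outside
  7: safe
  8: safe
counterexample path to 5: tau·a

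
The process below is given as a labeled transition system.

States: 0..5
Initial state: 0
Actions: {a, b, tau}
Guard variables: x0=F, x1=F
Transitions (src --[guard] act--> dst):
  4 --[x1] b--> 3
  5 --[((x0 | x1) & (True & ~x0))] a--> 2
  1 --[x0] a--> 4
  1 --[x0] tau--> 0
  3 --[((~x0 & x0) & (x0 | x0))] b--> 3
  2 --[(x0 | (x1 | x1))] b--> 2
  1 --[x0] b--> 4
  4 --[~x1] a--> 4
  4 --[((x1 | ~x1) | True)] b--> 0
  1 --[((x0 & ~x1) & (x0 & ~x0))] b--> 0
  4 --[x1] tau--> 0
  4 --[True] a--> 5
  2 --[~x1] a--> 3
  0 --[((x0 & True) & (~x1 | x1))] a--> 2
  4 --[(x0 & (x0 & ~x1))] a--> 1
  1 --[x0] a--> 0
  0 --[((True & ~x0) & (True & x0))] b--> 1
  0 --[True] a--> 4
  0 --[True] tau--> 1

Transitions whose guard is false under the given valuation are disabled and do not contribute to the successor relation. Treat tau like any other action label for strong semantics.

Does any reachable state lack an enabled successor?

Answer: DEADLOCK at state 1

Trace:
Reachable = {0,1,4,5}
  0: a→4  tau→1  [2 out]
  1: ∅  [deadlock]
  4: a→4  a→5  b→0  [3 out]
  5: ∅  [deadlock]
Path to 1: tau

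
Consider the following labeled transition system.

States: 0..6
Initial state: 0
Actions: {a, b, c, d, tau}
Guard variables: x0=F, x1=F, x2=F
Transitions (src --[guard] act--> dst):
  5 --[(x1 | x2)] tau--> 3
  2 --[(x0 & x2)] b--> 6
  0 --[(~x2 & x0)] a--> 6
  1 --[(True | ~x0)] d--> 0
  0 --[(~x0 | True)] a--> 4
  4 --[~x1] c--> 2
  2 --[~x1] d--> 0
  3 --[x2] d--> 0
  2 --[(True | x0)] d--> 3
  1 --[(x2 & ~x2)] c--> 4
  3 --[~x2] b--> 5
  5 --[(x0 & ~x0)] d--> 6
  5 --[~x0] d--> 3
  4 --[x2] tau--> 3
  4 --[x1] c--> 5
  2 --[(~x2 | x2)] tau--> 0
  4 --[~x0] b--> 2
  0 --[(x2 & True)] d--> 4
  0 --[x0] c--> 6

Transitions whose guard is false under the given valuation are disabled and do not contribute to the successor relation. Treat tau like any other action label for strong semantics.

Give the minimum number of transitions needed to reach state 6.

Breadth-first toward 6:
  Layer 0: {0}
  Layer 1: {4}
  Layer 2: {2}
  Layer 3: {3}
  Layer 4: {5}
6 never appears.

Answer: UNREACHABLE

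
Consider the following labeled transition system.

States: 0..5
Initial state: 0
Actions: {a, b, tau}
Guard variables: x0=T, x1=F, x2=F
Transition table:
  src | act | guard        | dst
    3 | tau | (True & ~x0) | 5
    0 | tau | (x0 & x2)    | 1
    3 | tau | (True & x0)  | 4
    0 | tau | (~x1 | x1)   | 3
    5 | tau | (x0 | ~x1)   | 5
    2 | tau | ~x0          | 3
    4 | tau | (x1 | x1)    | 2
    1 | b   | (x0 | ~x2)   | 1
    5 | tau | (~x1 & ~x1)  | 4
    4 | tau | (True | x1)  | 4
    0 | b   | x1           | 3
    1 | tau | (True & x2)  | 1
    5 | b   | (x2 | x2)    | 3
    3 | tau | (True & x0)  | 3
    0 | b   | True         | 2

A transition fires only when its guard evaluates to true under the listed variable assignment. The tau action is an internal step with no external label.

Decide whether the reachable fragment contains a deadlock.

R = {0,2,3,4}
  0: b→2  tau→3  [2 exit(s)]
  2: ∅  [STUCK]
  3: tau→3  tau→4  [2 exit(s)]
  4: tau→4  [1 exit(s)]
Path to 2: b

Answer: DEADLOCK at state 2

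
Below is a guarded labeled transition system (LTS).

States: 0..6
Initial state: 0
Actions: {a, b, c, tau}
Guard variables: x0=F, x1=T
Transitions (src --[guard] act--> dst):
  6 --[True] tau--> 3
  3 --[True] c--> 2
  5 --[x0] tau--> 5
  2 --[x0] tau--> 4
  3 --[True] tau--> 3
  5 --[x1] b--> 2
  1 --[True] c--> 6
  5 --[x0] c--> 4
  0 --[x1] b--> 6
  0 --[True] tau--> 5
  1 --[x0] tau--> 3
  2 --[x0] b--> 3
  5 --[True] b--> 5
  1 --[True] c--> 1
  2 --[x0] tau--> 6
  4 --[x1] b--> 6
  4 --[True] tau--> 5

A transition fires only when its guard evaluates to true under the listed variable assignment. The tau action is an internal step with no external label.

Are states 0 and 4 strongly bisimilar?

Answer: BISIMILAR

Analysis:
Refine partition for ~:
  P[0] = {{0,1,2,3,4,5,6}}
  P[1] = {{0,4},{1},{2},{3},{5},{6}}
stable after 2 split(s): 6 block(s)
class of 0: {0,4}; class of 4: {0,4}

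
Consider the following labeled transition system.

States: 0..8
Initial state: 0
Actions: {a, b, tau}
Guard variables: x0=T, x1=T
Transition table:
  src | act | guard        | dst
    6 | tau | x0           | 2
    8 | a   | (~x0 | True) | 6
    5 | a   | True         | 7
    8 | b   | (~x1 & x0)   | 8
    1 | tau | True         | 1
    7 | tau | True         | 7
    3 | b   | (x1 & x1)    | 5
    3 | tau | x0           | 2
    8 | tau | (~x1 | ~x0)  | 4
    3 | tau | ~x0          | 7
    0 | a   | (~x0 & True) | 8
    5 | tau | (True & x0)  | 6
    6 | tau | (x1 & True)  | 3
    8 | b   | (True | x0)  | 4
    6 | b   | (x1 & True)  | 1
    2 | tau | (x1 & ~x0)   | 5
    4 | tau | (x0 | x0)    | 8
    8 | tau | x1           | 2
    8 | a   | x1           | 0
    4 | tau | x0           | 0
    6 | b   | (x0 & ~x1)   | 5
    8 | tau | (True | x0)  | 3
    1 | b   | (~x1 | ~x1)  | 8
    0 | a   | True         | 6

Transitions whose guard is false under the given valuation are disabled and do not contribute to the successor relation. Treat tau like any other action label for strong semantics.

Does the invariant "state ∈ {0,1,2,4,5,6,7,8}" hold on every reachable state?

Safe = {0,1,2,4,5,6,7,8}
R = {0,1,2,3,5,6,7}
  0: safe
  1: safe
  2: safe
  3: VIOLATES
  5: safe
  6: safe
  7: safe
witness against invariant: a·tau → 3

Answer: INVARIANT VIOLATED at state 3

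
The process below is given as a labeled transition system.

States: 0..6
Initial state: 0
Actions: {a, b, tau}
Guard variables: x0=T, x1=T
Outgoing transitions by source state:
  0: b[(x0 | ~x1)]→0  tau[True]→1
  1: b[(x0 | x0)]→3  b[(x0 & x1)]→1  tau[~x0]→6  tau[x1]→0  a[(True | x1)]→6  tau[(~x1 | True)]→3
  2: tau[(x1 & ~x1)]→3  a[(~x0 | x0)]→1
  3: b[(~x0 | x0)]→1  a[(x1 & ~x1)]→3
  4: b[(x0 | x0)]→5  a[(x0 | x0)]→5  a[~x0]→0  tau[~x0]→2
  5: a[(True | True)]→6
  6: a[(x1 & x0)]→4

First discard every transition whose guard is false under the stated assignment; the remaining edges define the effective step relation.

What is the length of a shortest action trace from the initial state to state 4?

Answer: 3

Analysis:
Layered search for 4:
  depth 0: {0}
  depth 1: {1}
  depth 2: {3,6}
  depth 3: {4}
depth(4)=3, e.g. tau·a·a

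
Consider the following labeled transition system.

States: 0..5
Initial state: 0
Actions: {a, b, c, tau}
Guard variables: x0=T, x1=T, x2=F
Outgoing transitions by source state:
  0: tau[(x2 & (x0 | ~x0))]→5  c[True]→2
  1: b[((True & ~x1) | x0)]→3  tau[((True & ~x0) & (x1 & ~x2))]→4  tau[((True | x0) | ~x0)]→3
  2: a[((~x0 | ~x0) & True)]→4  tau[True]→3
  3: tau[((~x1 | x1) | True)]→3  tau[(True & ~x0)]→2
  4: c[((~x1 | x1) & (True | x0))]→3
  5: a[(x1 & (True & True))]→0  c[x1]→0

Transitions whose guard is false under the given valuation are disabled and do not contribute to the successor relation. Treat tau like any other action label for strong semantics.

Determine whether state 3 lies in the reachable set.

After dropping false guards: 8 live edges.
L0 = {0}
L1 = {2}  cumulative {0,2}
L2 = {3}  cumulative {0,2,3}
Reach set: {0,2,3}
Path to 3: c·tau

Answer: REACHABLE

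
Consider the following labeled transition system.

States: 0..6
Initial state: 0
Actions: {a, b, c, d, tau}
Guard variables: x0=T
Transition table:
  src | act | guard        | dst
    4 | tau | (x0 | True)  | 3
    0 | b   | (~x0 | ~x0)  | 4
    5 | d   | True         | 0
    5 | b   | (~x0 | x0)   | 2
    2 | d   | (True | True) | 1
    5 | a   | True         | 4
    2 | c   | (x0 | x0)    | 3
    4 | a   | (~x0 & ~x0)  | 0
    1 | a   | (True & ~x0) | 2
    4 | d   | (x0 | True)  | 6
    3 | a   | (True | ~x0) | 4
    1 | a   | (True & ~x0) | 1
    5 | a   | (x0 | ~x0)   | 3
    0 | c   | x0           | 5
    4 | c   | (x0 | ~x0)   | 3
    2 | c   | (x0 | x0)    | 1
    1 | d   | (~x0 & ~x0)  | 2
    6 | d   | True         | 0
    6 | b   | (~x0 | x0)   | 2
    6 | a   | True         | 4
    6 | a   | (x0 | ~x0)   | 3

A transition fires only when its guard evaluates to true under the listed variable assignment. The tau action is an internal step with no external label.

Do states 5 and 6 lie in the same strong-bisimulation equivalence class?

Compute ~ classes (split until stable):
  π0 = {{0,1,2,3,4,5,6}}
  π1 = {{0},{1},{2},{3},{4},{5,6}}
Fixed point at round 2; 6 class(es).
class of 5: {5,6}; class of 6: {5,6}

Answer: BISIMILAR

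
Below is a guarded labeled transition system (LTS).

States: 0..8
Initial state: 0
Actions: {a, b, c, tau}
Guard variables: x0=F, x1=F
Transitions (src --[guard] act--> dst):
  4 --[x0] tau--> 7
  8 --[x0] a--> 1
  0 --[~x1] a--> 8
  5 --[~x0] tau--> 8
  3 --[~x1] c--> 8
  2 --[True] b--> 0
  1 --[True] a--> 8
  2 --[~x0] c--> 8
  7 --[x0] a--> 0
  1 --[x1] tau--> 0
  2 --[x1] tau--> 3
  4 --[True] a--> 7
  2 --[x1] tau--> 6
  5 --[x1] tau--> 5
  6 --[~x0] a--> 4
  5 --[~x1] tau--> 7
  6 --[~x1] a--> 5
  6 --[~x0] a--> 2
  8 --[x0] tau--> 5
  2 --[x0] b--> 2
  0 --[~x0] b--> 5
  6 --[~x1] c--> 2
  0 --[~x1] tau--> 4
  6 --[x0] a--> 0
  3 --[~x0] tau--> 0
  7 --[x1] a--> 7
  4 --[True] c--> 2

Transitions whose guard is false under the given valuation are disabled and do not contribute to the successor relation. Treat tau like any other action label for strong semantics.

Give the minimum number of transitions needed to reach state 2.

Answer: 2

Trace:
Layered search for 2:
  depth 0: {0}
  depth 1: {4,5,8}
  depth 2: {2,7}
first hit 2 at d=2 via tau·c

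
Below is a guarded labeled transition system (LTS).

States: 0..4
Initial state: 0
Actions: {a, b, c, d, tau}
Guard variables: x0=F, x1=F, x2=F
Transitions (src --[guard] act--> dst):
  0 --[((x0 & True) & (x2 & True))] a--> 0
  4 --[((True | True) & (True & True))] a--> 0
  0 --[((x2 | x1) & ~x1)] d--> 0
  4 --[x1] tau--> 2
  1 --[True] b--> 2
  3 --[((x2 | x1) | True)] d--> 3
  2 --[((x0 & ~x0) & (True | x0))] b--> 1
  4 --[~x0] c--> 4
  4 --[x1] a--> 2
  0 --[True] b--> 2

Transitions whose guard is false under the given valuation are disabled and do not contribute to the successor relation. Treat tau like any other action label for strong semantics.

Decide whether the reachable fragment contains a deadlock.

Reach set: {0,2}
  0: b→2  [deg 1]
  2: ∅  [STUCK]
witness 2: b

Answer: DEADLOCK at state 2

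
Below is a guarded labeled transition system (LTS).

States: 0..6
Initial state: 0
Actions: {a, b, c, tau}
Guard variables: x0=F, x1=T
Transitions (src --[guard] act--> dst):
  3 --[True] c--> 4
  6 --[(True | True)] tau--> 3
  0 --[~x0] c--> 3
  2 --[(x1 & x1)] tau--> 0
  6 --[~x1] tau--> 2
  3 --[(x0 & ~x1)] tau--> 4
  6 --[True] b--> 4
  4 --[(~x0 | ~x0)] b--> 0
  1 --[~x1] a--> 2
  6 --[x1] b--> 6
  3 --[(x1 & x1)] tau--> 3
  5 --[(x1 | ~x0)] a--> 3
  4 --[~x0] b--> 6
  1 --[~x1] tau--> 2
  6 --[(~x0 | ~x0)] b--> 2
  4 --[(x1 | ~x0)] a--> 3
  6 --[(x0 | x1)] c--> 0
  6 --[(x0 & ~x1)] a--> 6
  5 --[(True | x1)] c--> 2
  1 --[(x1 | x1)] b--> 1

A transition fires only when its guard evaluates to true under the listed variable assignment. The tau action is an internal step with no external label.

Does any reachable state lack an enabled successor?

Reachable = {0,2,3,4,6}
  0: c→3  [1 out]
  2: tau→0  [1 out]
  3: c→4  tau→3  [2 out]
  4: a→3  b→0  b→6  [3 out]
  6: b→2  b→4  b→6  c→0  tau→3  [5 out]

Answer: DEADLOCK-FREE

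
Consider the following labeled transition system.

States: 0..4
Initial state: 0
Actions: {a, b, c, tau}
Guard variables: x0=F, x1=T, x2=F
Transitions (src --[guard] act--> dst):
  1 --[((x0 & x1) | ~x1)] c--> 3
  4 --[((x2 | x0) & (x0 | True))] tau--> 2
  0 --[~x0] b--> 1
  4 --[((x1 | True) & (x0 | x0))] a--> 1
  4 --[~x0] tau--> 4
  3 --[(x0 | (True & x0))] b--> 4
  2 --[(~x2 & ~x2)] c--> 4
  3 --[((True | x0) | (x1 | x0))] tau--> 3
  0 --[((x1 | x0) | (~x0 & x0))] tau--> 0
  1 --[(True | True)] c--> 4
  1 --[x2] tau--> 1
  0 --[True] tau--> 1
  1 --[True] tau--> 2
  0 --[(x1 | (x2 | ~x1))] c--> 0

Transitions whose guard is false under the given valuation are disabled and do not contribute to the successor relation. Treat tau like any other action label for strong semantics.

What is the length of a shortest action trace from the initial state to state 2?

Breadth-first toward 2:
  depth 0: {0}
  depth 1: {1}
  depth 2: {2,4}
depth(2)=2, e.g. b·tau

Answer: 2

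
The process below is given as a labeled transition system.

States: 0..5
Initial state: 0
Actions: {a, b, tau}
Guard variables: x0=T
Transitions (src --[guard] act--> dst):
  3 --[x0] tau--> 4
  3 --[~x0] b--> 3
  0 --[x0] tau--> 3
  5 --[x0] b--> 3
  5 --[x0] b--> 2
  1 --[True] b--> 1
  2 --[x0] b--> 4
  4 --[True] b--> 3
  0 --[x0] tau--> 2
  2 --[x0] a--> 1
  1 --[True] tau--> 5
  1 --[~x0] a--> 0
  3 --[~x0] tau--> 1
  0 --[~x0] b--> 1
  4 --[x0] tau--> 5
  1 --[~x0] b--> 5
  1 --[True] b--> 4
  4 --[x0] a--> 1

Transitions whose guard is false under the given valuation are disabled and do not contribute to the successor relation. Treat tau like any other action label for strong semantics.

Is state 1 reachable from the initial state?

Answer: REACHABLE

Trace:
13 transition(s) survive guard evaluation.
depth 0: {0}
depth 1: {2,3}  cumulative {0,2,3}
depth 2: {1,4}  cumulative {0,1,2,3,4}
depth 3: {5}  cumulative {0,1,2,3,4,5}
Reach set: {0,1,2,3,4,5}
Path to 1: tau·a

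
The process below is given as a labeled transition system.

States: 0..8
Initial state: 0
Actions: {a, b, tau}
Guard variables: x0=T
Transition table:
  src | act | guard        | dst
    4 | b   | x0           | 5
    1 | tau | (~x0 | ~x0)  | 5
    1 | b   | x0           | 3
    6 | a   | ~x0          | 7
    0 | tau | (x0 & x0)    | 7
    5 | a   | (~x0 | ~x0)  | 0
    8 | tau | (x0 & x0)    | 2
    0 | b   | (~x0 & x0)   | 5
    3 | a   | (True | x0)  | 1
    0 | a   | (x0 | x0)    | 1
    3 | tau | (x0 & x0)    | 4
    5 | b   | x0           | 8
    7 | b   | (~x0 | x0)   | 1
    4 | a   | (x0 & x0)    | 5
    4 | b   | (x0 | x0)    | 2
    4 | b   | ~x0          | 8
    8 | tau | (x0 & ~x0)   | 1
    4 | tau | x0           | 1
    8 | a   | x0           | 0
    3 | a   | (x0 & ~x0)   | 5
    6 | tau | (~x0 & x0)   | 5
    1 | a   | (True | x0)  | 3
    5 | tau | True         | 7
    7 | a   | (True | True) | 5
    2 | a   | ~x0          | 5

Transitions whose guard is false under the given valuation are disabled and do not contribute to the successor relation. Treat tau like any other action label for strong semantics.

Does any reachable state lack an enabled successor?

Answer: DEADLOCK at state 2

Analysis:
Reachable = {0,1,2,3,4,5,7,8}
  0: a→1  tau→7  [deg 2]
  1: a→3  b→3  [deg 2]
  2: ∅  [no exit]
  3: a→1  tau→4  [deg 2]
  4: a→5  b→2  b→5  tau→1  [deg 4]
  5: b→8  tau→7  [deg 2]
  7: a→5  b→1  [deg 2]
  8: a→0  tau→2  [deg 2]
witness 2: tau·a·b·tau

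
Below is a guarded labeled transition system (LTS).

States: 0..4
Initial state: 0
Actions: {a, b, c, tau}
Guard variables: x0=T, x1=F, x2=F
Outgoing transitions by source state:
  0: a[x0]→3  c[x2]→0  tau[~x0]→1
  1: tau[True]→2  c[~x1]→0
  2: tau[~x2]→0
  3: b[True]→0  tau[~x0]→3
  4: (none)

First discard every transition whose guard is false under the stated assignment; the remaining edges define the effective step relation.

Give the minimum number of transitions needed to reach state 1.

Layered search for 1:
  depth 0: {0}
  depth 1: {3}
1 never appears.

Answer: UNREACHABLE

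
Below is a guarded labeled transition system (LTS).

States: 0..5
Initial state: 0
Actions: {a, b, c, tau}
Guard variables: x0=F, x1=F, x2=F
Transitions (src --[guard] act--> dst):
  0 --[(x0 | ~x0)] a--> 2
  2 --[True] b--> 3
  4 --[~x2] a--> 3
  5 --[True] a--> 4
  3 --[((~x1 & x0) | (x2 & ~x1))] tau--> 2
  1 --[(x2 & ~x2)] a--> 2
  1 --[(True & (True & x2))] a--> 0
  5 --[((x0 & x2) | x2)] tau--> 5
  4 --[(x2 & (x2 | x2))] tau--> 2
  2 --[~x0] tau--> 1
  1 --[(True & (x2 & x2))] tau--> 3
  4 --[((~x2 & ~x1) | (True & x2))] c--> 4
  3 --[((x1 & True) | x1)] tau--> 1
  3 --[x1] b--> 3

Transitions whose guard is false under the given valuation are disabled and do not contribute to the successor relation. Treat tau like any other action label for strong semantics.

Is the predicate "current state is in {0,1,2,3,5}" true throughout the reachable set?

Safe = {0,1,2,3,5}
R = {0,1,2,3}
  0: ✓
  1: ✓
  2: ✓
  3: ✓

Answer: INVARIANT HOLDS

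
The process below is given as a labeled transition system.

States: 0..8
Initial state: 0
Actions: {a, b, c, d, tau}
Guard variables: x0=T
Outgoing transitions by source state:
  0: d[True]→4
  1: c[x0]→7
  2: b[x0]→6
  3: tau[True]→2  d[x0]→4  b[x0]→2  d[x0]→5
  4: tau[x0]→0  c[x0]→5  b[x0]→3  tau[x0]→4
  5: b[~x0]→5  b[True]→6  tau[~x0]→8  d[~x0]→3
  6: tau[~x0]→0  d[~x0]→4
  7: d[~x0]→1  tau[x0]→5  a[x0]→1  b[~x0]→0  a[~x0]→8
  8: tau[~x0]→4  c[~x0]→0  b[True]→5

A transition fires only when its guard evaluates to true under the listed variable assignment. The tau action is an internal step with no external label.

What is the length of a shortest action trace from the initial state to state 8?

BFS to 8:
  L0 = {0}
  L1 = {4}
  L2 = {3,5}
  L3 = {2,6}
8 never appears.

Answer: UNREACHABLE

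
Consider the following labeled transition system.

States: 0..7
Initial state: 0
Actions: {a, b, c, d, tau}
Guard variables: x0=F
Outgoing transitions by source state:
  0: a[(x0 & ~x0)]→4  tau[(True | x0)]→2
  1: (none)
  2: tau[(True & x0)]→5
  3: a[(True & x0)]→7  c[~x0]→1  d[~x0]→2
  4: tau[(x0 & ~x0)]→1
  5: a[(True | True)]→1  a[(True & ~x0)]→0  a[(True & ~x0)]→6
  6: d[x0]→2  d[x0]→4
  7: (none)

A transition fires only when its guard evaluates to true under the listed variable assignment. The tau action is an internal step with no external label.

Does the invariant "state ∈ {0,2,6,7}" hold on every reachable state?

Allowed set {0,2,6,7}
Reachable = {0,2}
  0: ok
  2: ok

Answer: INVARIANT HOLDS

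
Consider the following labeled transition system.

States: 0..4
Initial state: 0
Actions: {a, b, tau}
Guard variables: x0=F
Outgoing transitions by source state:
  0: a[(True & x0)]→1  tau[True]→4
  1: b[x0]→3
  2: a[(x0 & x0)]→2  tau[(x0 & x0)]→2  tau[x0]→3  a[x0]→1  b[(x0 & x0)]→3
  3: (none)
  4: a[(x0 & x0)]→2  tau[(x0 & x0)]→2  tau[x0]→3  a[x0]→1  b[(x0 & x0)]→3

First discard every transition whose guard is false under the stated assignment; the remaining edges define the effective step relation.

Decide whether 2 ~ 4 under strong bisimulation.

Answer: BISIMILAR

Analysis:
Compute ~ classes (split until stable):
  π0 = {{0,1,2,3,4}}
  π1 = {{0},{1,2,3,4}}
Fixed point at round 2; 2 class(es).
class of 2: {1,2,3,4}; class of 4: {1,2,3,4}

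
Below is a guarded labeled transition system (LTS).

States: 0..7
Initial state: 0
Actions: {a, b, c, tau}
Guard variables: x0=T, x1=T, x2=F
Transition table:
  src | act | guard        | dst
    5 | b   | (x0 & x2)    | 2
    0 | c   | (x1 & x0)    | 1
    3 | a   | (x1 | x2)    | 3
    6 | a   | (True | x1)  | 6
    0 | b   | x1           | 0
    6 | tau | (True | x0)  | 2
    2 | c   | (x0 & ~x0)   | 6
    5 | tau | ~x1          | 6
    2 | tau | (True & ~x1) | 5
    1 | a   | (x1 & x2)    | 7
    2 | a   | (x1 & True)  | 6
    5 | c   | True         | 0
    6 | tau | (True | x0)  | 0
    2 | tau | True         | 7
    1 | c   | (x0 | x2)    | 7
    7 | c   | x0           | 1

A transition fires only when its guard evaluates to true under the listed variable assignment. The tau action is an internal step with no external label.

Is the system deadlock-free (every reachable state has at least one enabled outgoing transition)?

Reachable = {0,1,7}
  0: b→0  c→1  [2 exit(s)]
  1: c→7  [1 exit(s)]
  7: c→1  [1 exit(s)]

Answer: DEADLOCK-FREE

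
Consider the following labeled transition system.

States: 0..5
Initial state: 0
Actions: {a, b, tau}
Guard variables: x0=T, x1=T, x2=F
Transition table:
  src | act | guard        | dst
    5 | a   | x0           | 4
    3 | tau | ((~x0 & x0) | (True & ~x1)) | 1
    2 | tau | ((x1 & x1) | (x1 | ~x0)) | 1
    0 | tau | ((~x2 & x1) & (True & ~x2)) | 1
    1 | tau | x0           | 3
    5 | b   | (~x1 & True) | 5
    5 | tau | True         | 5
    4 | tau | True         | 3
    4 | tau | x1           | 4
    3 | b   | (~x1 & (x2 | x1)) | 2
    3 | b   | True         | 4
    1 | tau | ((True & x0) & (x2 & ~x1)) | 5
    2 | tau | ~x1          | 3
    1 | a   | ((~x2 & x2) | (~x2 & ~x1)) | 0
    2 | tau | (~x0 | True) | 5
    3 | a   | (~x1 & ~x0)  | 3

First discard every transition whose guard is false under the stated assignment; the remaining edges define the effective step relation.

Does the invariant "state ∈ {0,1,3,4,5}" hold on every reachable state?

Safe = {0,1,3,4,5}
Reach set: {0,1,3,4}
  0: ok
  1: ok
  3: ok
  4: ok

Answer: INVARIANT HOLDS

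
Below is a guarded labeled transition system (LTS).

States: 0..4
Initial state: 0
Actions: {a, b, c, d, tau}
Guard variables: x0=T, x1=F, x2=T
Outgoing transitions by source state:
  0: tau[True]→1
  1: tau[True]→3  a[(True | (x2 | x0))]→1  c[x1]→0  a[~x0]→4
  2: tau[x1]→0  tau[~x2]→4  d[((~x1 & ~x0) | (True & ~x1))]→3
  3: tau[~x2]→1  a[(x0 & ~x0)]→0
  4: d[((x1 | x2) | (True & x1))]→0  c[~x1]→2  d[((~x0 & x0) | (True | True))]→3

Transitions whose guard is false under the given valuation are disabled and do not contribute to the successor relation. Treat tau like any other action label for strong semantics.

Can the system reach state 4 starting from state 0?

Guard filter leaves 7 enabled edge(s).
depth 0: {0}
depth 1: {1}  cumulative {0,1}
depth 2: {3}  cumulative {0,1,3}
Reachable = {0,1,3}

Answer: UNREACHABLE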